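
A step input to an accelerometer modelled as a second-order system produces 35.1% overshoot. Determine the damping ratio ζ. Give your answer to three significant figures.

ζ ≈ 0.316

From %OS = 100·exp(−πζ/√(1−ζ²)), invert to get ζ = −ln(OS)/√(π² + ln²(OS)) with OS = 0.351.
−ln 0.351 = 1.047, so ζ = 1.047/√(π² + 1.096) = 0.316.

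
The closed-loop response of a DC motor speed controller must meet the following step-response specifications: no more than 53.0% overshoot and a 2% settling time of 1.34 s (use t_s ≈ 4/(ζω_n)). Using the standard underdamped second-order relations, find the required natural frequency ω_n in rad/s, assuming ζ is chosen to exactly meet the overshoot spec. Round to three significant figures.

ω_n ≈ 15.1 rad/s

ζ = −ln(OS)/√(π² + (ln OS)²). With OS = 0.530, ln OS = −0.6349 and ζ = 0.6349/3.205 = 0.198.
From t_s ≈ 4/(ζω_n): ω_n = 4/(ζ·t_s) = 4/(0.198·1.34) = 15.1 rad/s.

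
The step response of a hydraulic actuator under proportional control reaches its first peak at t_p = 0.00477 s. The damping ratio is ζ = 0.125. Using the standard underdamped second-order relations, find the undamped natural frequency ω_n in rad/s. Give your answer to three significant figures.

ω_n ≈ 664 rad/s

Peak time t_p = π/ω_d, so ω_d = π/t_p = π/0.00477 = 659 rad/s.
ω_n = ω_d/√(1−ζ²) = 659/√0.984 = 664 rad/s.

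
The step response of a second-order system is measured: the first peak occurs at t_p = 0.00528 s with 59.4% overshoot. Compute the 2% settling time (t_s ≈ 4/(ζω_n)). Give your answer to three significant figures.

t_s ≈ 0.0405 s

ζ from %OS: ζ = |ln 0.594|/√(π²+ln²0.594) = 0.164.
t_p = π/ω_d ⇒ ω_d = 595 rad/s; then ω_n = ω_d/√(1−ζ²) = 603 rad/s.
t_s ≈ 4/(ζω_n) = 4/(0.164·603) = 0.0405 s.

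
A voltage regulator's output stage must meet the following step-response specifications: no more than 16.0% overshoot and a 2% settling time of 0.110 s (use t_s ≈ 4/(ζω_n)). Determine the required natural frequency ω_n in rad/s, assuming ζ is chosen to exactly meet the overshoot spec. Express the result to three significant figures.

ζ = −ln(OS)/√(π² + (ln OS)²). With OS = 0.160, ln OS = −1.833 and ζ = 1.833/3.637 = 0.504.
From t_s ≈ 4/(ζω_n): ω_n = 4/(ζ·t_s) = 4/(0.504·0.110) = 72.2 rad/s.

ω_n ≈ 72.2 rad/s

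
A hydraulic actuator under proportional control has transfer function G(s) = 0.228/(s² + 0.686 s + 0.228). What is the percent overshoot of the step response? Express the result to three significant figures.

ω_n = √0.228 = 0.477 rad/s; ζ = 0.686/(2·0.477) = 0.718.
Overshoot: exp(−π·0.718/√(1−0.718²)) = 0.0390, i.e. 3.90%.

%OS ≈ 3.90%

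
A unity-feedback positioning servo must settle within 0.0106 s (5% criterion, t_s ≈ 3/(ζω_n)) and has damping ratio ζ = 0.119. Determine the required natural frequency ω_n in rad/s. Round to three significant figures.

ω_n ≈ 2380 rad/s

Rearranging t_s ≈ 3/(ζω_n) gives ω_n = 3/(ζ·t_s) = 3/(0.119 × 0.0106) = 2380 rad/s.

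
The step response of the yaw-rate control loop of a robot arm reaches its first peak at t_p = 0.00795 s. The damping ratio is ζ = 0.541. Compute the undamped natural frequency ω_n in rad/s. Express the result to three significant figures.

ω_n ≈ 470 rad/s

Peak time t_p = π/ω_d, so ω_d = π/t_p = π/0.00795 = 395 rad/s.
ω_n = ω_d/√(1−ζ²) = 395/√0.707 = 470 rad/s.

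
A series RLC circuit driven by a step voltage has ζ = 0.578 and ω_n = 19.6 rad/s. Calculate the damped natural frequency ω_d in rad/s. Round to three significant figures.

ω_d = ω_n√(1−ζ²) = 19.6·√0.666 = 16.0 rad/s.

ω_d ≈ 16.0 rad/s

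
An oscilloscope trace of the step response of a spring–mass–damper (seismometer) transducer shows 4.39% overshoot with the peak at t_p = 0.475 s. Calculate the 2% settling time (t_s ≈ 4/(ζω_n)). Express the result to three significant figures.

t_s ≈ 0.608 s

The overshoot fixes ζ = −ln(OS)/√(π²+ln²(OS)) = 0.705.
From t_p = π/ω_d, ω_d = π/0.475 = 6.61 rad/s, so ω_n = ω_d/√(1−ζ²) = 9.33 rad/s.
t_s ≈ 4/(ζω_n) = 4/(0.705·9.33) = 0.608 s.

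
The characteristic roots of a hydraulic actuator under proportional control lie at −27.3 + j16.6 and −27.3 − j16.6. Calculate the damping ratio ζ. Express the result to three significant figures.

The poles are at −σ ± jω_d with σ = 27.3 and ω_d = 16.6, so ω_n = √(σ²+ω_d²) = 32.0 rad/s and ζ = σ/ω_n = 0.854.

ζ ≈ 0.854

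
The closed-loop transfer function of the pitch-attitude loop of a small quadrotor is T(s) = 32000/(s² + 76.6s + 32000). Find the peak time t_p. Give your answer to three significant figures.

ω_n = √32000 = 179 rad/s; ζ = 76.6/(2·179) = 0.214.
ω_d = 179·√(1 − 0.214²) = 175 rad/s. Then t_p = π/ω_d = 0.0180 s.

t_p ≈ 0.0180 s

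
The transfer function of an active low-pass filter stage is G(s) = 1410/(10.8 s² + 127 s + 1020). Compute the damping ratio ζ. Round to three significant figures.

ζ ≈ 0.605

Dividing through by 10.8: denominator becomes s² + 11.76 s + 94.44.
So ω_n = √94.44 = 9.72 rad/s and ζ = 11.76/(2·9.72) = 0.605.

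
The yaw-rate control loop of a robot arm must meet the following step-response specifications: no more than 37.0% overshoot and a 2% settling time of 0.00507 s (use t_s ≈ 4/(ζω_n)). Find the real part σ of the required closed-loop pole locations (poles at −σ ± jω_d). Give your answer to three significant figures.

σ ≈ 789

The settling-time spec alone fixes σ = ζω_n = 4/t_s = 4/0.00507 = 789.
(Overshoot then fixes ζ = 0.302 and hence ω_d = σ·√(1−ζ²)/ζ = 2490 rad/s.)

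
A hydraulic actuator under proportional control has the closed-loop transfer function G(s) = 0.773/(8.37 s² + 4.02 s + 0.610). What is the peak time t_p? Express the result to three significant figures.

t_p ≈ 25.5 s

Dividing through by 8.37: denominator becomes s² + 0.4803 s + 0.07288.
So ω_n = √0.07288 = 0.270 rad/s and ζ = 0.4803/(2·0.270) = 0.890.
ω_d = ω_n√(1−ζ²) = 0.123 rad/s. t_p = π/ω_d = 25.5 s.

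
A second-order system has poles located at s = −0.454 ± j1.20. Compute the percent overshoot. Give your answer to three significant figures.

The poles are at −σ ± jω_d with σ = 0.454 and ω_d = 1.20, so ω_n = √(σ²+ω_d²) = 1.28 rad/s and ζ = σ/ω_n = 0.354.
%OS = 100 e^{−πζ/√(1−ζ²)} with ζ = 0.354 gives 30.5%.

%OS ≈ 30.5%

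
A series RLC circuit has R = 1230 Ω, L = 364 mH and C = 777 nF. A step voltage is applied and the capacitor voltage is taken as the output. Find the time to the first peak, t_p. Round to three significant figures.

For a series RLC circuit (capacitor voltage as output), ω_n = 1/√(LC) = 1/√(364 mH · 777 nF) = 1880 rad/s.
ζ = (R/2)·√(C/L) = (1230/2)·√(777 nF/364 mH) = 0.899.
ω_d = ω_n√(1−ζ²) = 825 rad/s. t_p = π/ω_d = 0.00381 s.

t_p ≈ 0.00381 s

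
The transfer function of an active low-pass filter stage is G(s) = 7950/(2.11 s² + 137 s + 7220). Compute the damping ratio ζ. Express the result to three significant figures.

ζ ≈ 0.555

Dividing through by 2.11: denominator becomes s² + 64.93 s + 3422.
So ω_n = √3422 = 58.5 rad/s and ζ = 64.93/(2·58.5) = 0.555.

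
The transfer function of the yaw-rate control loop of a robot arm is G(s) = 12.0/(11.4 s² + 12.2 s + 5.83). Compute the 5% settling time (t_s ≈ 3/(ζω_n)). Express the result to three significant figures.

t_s ≈ 5.61 s

Dividing through by 11.4: denominator becomes s² + 1.070 s + 0.5114.
So ω_n = √0.5114 = 0.715 rad/s and ζ = 1.070/(2·0.715) = 0.748.
t_s ≈ 3/(ζω_n) = 5.61 s.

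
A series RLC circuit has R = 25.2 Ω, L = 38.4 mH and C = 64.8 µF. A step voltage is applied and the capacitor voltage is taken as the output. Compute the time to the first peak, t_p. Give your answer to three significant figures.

t_p ≈ 0.00579 s

For a series RLC circuit (capacitor voltage as output), ω_n = 1/√(LC) = 1/√(38.4 mH · 64.8 µF) = 634 rad/s.
ζ = (R/2)·√(C/L) = (25.2/2)·√(64.8 µF/38.4 mH) = 0.518.
ω_d = 634·√(1 − 0.518²) = 542 rad/s. t_p = π/ω_d = 0.00579 s.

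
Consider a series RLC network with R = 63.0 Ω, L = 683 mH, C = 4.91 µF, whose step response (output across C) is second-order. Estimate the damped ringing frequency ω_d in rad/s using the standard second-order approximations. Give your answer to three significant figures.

For a series RLC circuit (capacitor voltage as output), ω_n = 1/√(LC) = 1/√(683 mH · 4.91 µF) = 546 rad/s.
ζ = (R/2)·√(C/L) = (63.0/2)·√(4.91 µF/683 mH) = 0.0845.
ω_d = 546·√(1 − 0.0845²) = 544 rad/s.

ω_d ≈ 544 rad/s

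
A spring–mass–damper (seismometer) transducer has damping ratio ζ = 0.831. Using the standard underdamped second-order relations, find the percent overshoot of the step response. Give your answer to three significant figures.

%OS ≈ 0.916%

For an underdamped second-order system, %OS = 100·exp(−πζ/√(1−ζ²)).
πζ/√(1−ζ²) = π·0.831/√(1−0.691) = 4.693, so %OS = 100·e^(−4.693) = 0.916%.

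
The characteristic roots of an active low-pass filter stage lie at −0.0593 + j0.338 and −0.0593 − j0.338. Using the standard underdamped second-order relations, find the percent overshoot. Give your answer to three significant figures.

%OS ≈ 57.6%

|pole| = ω_n = √(0.0593² + 0.338²) = 0.343 rad/s; ζ = cos θ = σ/ω_n = 0.173.
Overshoot: exp(−π·0.173/√(1−0.173²)) = 0.576, i.e. 57.6%.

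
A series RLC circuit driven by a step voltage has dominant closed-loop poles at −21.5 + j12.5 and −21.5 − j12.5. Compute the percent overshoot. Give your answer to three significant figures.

With σ = 21.5, ω_d = 12.5: ω_n = √(σ²+ω_d²) = 24.9 rad/s, ζ = σ/ω_n = 0.865.
%OS = 100·exp(−πζ/√(1−ζ²)) = 0.450%.

%OS ≈ 0.450%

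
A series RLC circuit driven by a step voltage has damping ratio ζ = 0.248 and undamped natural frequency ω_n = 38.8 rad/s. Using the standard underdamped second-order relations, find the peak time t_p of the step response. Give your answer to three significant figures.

The damped frequency is ω_d = ω_n√(1−ζ²) = 38.8·√(1−0.0615) = 37.6 rad/s.
Peak time t_p = π/ω_d = π/37.6 = 0.0836 s.

t_p ≈ 0.0836 s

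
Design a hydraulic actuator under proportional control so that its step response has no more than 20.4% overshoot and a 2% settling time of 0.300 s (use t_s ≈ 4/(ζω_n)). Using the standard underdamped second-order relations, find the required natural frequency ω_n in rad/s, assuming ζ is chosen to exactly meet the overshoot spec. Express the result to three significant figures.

ζ = −ln(OS)/√(π² + (ln OS)²). With OS = 0.204, ln OS = −1.590 and ζ = 1.590/3.521 = 0.451.
Then ω_n = 4/(ζ t_s) = 4/(0.451 × 0.300) = 29.5 rad/s.

ω_n ≈ 29.5 rad/s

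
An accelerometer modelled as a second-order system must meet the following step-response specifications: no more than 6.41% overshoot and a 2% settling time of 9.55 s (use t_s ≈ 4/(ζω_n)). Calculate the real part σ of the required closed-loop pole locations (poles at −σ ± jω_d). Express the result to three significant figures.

The settling-time spec alone fixes σ = ζω_n = 4/t_s = 4/9.55 = 0.419.
(Overshoot then fixes ζ = 0.658 and hence ω_d = σ·√(1−ζ²)/ζ = 0.479 rad/s.)

σ ≈ 0.419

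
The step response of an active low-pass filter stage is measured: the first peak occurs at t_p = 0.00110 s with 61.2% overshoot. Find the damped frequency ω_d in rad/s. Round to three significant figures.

ω_d ≈ 2860 rad/s

t_p = π/ω_d, so ω_d = π/0.00110 = 2860 rad/s.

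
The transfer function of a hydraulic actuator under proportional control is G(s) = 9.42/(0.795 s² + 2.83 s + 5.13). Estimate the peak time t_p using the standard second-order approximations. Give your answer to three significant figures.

t_p ≈ 1.73 s

Dividing through by 0.795: denominator becomes s² + 3.560 s + 6.453.
So ω_n = √6.453 = 2.54 rad/s and ζ = 3.560/(2·2.54) = 0.701.
ω_d = 2.54·√(1 − 0.701²) = 1.81 rad/s. t_p = π/ω_d = 1.73 s.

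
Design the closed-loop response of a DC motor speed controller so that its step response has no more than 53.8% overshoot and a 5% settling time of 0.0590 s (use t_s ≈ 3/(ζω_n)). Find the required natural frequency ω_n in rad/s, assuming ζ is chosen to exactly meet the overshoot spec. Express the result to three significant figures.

From %OS = 100·exp(−πζ/√(1−ζ²)), invert to get ζ = −ln(OS)/√(π² + ln²(OS)) with OS = 0.538.
−ln 0.538 = 0.6199, so ζ = 0.6199/√(π² + 0.3843) = 0.194.
Then ω_n = 3/(ζ t_s) = 3/(0.194 × 0.0590) = 263 rad/s.

ω_n ≈ 263 rad/s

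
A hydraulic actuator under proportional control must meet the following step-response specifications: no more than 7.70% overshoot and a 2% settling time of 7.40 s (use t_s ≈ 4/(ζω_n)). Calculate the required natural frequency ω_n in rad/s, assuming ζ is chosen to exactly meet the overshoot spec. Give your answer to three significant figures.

ζ = −ln(OS)/√(π² + (ln OS)²). With OS = 0.0770, ln OS = −2.564 and ζ = 2.564/4.055 = 0.632.
Then ω_n = 4/(ζ t_s) = 4/(0.632 × 7.40) = 0.855 rad/s.

ω_n ≈ 0.855 rad/s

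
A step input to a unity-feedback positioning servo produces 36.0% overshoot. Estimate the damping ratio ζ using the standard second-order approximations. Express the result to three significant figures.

ζ ≈ 0.309

Inverting the overshoot relation: ζ = |ln 0.360|/√(π² + ln²0.360) = 0.309.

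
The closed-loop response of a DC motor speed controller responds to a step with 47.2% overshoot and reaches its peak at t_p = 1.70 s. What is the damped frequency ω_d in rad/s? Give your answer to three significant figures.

ω_d ≈ 1.85 rad/s

t_p = π/ω_d, so ω_d = π/1.70 = 1.85 rad/s.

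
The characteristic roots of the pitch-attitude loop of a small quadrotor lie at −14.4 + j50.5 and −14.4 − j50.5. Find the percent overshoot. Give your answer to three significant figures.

%OS ≈ 40.8%

With σ = 14.4, ω_d = 50.5: ω_n = √(σ²+ω_d²) = 52.5 rad/s, ζ = σ/ω_n = 0.274.
%OS = 100·exp(−πζ/√(1−ζ²)) = 40.8%.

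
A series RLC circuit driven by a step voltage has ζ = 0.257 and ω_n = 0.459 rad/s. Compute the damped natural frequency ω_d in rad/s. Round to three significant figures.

ω_d ≈ 0.444 rad/s

ω_d = ω_n√(1−ζ²) = 0.459·√0.934 = 0.444 rad/s.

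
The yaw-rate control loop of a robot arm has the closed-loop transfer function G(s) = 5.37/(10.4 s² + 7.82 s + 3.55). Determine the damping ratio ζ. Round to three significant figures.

Dividing through by 10.4: denominator becomes s² + 0.7519 s + 0.3413.
So ω_n = √0.3413 = 0.584 rad/s and ζ = 0.7519/(2·0.584) = 0.643.

ζ ≈ 0.643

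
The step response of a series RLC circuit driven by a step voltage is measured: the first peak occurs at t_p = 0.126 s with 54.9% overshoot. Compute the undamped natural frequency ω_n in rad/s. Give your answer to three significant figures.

ω_n ≈ 25.4 rad/s

ζ from %OS: ζ = |ln 0.549|/√(π²+ln²0.549) = 0.187.
t_p = π/ω_d ⇒ ω_d = 24.9 rad/s; then ω_n = ω_d/√(1−ζ²) = 25.4 rad/s.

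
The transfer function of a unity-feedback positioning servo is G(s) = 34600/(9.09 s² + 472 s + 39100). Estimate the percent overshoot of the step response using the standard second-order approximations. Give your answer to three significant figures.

%OS ≈ 25.8%

Dividing through by 9.09: denominator becomes s² + 51.93 s + 4301.
So ω_n = √4301 = 65.6 rad/s and ζ = 51.93/(2·65.6) = 0.396.
%OS = 100·exp(−πζ/√(1−ζ²)) = 25.8%.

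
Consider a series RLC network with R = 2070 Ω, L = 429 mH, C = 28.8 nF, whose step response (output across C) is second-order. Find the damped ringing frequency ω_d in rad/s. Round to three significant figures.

ω_d ≈ 8670 rad/s

For a series RLC circuit (capacitor voltage as output), ω_n = 1/√(LC) = 1/√(429 mH · 28.8 nF) = 9000 rad/s.
ζ = (R/2)·√(C/L) = (2070/2)·√(28.8 nF/429 mH) = 0.268.
ω_d = 9000·√(1 − 0.268²) = 8670 rad/s.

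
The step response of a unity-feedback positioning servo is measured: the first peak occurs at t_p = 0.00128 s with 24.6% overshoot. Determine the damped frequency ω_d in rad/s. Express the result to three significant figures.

ω_d ≈ 2450 rad/s

t_p = π/ω_d, so ω_d = π/0.00128 = 2450 rad/s.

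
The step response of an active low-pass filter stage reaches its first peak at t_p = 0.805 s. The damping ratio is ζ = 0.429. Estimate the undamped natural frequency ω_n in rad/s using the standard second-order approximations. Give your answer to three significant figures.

Peak time t_p = π/ω_d, so ω_d = π/t_p = π/0.805 = 3.90 rad/s.
ω_n = ω_d/√(1−ζ²) = 3.90/√0.816 = 4.32 rad/s.

ω_n ≈ 4.32 rad/s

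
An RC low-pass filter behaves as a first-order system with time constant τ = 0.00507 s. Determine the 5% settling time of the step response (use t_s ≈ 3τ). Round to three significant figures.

t_s ≈ 3τ = 0.0152 s.

t_s ≈ 0.0152 s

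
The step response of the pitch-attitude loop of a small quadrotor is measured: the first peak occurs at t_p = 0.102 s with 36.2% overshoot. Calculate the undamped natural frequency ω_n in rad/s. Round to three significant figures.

ω_n ≈ 32.4 rad/s

The overshoot fixes ζ = −ln(OS)/√(π²+ln²(OS)) = 0.308.
From t_p = π/ω_d, ω_d = π/0.102 = 30.8 rad/s, so ω_n = ω_d/√(1−ζ²) = 32.4 rad/s.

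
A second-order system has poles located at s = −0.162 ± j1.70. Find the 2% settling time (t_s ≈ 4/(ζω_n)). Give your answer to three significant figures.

For poles at −σ ± jω_d, ζω_n = σ = 0.162, so t_s ≈ 4/σ = 24.7 s.

t_s ≈ 24.7 s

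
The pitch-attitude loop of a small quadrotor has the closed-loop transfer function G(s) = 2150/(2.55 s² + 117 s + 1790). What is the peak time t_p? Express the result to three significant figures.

t_p ≈ 0.237 s

Dividing through by 2.55: denominator becomes s² + 45.88 s + 702.0.
So ω_n = √702.0 = 26.5 rad/s and ζ = 45.88/(2·26.5) = 0.866.
ω_d = ω_n√(1−ζ²) = 13.3 rad/s. t_p = π/ω_d = 0.237 s.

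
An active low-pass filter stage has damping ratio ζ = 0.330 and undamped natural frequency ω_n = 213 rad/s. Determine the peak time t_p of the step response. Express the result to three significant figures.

t_p ≈ 0.0156 s

The damped frequency is ω_d = ω_n√(1−ζ²) = 213·√(1−0.109) = 201 rad/s.
Peak time t_p = π/ω_d = π/201 = 0.0156 s.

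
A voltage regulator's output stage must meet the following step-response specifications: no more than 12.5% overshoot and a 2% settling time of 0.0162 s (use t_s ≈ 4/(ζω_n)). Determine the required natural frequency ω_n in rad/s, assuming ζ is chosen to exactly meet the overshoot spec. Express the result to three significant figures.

From %OS = 100·exp(−πζ/√(1−ζ²)), invert to get ζ = −ln(OS)/√(π² + ln²(OS)) with OS = 0.125.
−ln 0.125 = 2.079, so ζ = 2.079/√(π² + 4.324) = 0.552.
From t_s ≈ 4/(ζω_n): ω_n = 4/(ζ·t_s) = 4/(0.552·0.0162) = 447 rad/s.

ω_n ≈ 447 rad/s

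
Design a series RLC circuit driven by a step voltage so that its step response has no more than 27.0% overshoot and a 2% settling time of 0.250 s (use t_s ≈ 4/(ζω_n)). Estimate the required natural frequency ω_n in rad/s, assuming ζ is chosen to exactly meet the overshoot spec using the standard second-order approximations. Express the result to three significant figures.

ω_n ≈ 41.6 rad/s

Inverting the overshoot relation: ζ = |ln 0.270|/√(π² + ln²0.270) = 0.385.
From t_s ≈ 4/(ζω_n): ω_n = 4/(ζ·t_s) = 4/(0.385·0.250) = 41.6 rad/s.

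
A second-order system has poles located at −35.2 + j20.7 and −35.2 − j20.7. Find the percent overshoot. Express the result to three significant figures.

With σ = 35.2, ω_d = 20.7: ω_n = √(σ²+ω_d²) = 40.8 rad/s, ζ = σ/ω_n = 0.862.
Overshoot: exp(−π·0.862/√(1−0.862²)) = 0.00479, i.e. 0.479%.

%OS ≈ 0.479%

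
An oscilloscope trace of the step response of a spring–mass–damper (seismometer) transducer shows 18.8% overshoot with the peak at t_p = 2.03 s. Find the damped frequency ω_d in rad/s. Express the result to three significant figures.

t_p = π/ω_d, so ω_d = π/2.03 = 1.55 rad/s.

ω_d ≈ 1.55 rad/s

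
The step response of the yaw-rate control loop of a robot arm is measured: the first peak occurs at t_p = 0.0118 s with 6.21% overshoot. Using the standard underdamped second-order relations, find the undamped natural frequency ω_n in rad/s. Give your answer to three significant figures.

ω_n ≈ 355 rad/s

The overshoot fixes ζ = −ln(OS)/√(π²+ln²(OS)) = 0.663.
From t_p = π/ω_d, ω_d = π/0.0118 = 266 rad/s, so ω_n = ω_d/√(1−ζ²) = 355 rad/s.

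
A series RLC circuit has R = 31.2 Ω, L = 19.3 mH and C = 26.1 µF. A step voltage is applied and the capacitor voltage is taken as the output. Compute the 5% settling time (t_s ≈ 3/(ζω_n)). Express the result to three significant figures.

For a series RLC circuit (capacitor voltage as output), ω_n = 1/√(LC) = 1/√(19.3 mH · 26.1 µF) = 1410 rad/s.
ζ = (R/2)·√(C/L) = (31.2/2)·√(26.1 µF/19.3 mH) = 0.574.
t_s ≈ 3/(ζω_n) = 0.00371 s.

t_s ≈ 0.00371 s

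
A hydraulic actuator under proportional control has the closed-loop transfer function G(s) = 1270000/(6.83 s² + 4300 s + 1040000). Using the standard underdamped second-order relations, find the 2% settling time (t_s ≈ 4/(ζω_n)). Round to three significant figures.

t_s ≈ 0.0127 s

Dividing through by 6.83: denominator becomes s² + 629.6 s + 152300.
So ω_n = √152300 = 390 rad/s and ζ = 629.6/(2·390) = 0.807.
t_s ≈ 4/(ζω_n) = 0.0127 s.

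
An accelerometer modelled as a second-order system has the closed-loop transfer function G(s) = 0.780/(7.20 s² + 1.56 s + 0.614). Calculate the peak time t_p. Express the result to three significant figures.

Dividing through by 7.20: denominator becomes s² + 0.2167 s + 0.08528.
So ω_n = √0.08528 = 0.292 rad/s and ζ = 0.2167/(2·0.292) = 0.371.
ω_d = 0.292·√(1 − 0.371²) = 0.271 rad/s. t_p = π/ω_d = 11.6 s.

t_p ≈ 11.6 s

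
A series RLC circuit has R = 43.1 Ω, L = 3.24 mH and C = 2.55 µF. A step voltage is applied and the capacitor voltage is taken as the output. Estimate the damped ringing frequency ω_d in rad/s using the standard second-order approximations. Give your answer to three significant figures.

For a series RLC circuit (capacitor voltage as output), ω_n = 1/√(LC) = 1/√(3.24 mH · 2.55 µF) = 11000 rad/s.
ζ = (R/2)·√(C/L) = (43.1/2)·√(2.55 µF/3.24 mH) = 0.605.
The damped frequency ω_d = ω_n√(1−ζ²) = 8760 rad/s.

ω_d ≈ 8760 rad/s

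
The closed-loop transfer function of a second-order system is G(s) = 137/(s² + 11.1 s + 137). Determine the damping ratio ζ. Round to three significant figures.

ζ ≈ 0.474

Matching coefficients with s² + 2ζω_n s + ω_n² gives ω_n² = 137 ⇒ ω_n = 11.7 rad/s, and ζ = 11.1/(2ω_n) = 0.474.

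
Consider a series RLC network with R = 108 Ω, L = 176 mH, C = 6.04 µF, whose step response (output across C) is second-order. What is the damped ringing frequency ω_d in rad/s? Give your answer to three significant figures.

ω_d ≈ 920 rad/s

For a series RLC circuit (capacitor voltage as output), ω_n = 1/√(LC) = 1/√(176 mH · 6.04 µF) = 970 rad/s.
ζ = (R/2)·√(C/L) = (108/2)·√(6.04 µF/176 mH) = 0.316.
ω_d = ω_n√(1−ζ²) = 920 rad/s.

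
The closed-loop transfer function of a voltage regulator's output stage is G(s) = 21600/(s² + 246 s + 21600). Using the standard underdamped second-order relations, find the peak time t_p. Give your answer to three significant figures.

Comparing the denominator to s² + 2ζω_n s + ω_n²: ω_n = √21600 = 147 rad/s, and 2ζω_n = 246 so ζ = 246/(2·147) = 0.837.
ω_d = 147·√(1 − 0.837²) = 80.4 rad/s. Then t_p = π/ω_d = 0.0391 s.

t_p ≈ 0.0391 s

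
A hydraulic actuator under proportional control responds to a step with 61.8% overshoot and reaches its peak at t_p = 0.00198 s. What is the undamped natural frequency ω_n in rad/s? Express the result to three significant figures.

From the overshoot, ζ = −ln(OS)/√(π²+ln²(OS)) = 0.151.
From t_p = π/ω_d, ω_d = π/0.00198 = 1590 rad/s, so ω_n = ω_d/√(1−ζ²) = 1610 rad/s.

ω_n ≈ 1610 rad/s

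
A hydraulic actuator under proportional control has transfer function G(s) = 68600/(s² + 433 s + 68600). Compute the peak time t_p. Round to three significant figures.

t_p ≈ 0.0213 s

ω_n = √68600 = 262 rad/s; ζ = 433/(2·262) = 0.827.
ω_d = 262·√(1 − 0.827²) = 147 rad/s. Then t_p = π/ω_d = 0.0213 s.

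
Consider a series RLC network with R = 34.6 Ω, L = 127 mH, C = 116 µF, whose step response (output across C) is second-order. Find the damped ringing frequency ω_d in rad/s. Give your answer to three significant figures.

For a series RLC circuit (capacitor voltage as output), ω_n = 1/√(LC) = 1/√(127 mH · 116 µF) = 261 rad/s.
ζ = (R/2)·√(C/L) = (34.6/2)·√(116 µF/127 mH) = 0.523.
ω_d = 261·√(1 − 0.523²) = 222 rad/s.

ω_d ≈ 222 rad/s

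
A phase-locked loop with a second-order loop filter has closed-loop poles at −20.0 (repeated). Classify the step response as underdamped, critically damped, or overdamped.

critically damped

Since there is a repeated negative-real pole, the response is critically damped.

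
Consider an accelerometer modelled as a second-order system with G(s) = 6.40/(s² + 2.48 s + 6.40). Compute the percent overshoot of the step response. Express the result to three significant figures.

%OS ≈ 17.1%

ω_n = √6.40 = 2.53 rad/s; ζ = 2.48/(2·2.53) = 0.490.
%OS = 100 e^{−πζ/√(1−ζ²)} with ζ = 0.490 gives 17.1%.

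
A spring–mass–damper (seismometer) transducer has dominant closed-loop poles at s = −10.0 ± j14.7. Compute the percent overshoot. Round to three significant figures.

The poles are at −σ ± jω_d with σ = 10.0 and ω_d = 14.7, so ω_n = √(σ²+ω_d²) = 17.8 rad/s and ζ = σ/ω_n = 0.562.
%OS = 100·exp(−πζ/√(1−ζ²)) = 11.8%.

%OS ≈ 11.8%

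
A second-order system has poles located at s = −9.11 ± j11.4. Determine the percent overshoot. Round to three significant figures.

%OS ≈ 8.12%

The poles are at −σ ± jω_d with σ = 9.11 and ω_d = 11.4, so ω_n = √(σ²+ω_d²) = 14.6 rad/s and ζ = σ/ω_n = 0.624.
%OS = 100·exp(−πζ/√(1−ζ²)) = 8.12%.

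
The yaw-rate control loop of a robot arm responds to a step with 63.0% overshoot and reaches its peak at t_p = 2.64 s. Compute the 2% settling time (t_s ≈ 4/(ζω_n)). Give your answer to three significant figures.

t_s ≈ 22.9 s

ζ from %OS: ζ = |ln 0.630|/√(π²+ln²0.630) = 0.146.
From t_p = π/ω_d, ω_d = π/2.64 = 1.19 rad/s, so ω_n = ω_d/√(1−ζ²) = 1.20 rad/s.
t_s ≈ 4/(ζω_n) = 4/(0.146·1.20) = 22.9 s.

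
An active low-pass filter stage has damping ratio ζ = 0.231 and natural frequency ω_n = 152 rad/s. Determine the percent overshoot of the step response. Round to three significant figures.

%OS ≈ 47.4%

For an underdamped second-order system, %OS = 100·exp(−πζ/√(1−ζ²)).
πζ/√(1−ζ²) = π·0.231/√(1−0.0534) = 0.7459, so %OS = 100·e^(−0.7459) = 47.4%.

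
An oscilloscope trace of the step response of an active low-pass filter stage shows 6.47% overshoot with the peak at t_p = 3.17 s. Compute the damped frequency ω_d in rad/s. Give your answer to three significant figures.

ω_d ≈ 0.991 rad/s

t_p = π/ω_d, so ω_d = π/3.17 = 0.991 rad/s.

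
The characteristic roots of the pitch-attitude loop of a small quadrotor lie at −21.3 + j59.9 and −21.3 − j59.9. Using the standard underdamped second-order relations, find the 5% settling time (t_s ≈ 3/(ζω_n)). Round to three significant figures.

For poles at −σ ± jω_d, ζω_n = σ = 21.3, so t_s ≈ 3/σ = 0.141 s.

t_s ≈ 0.141 s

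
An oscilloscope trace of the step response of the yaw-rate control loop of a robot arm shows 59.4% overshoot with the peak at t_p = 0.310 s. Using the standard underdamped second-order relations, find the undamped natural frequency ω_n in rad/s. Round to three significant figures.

ω_n ≈ 10.3 rad/s

From the overshoot, ζ = −ln(OS)/√(π²+ln²(OS)) = 0.164.
t_p = π/ω_d ⇒ ω_d = 10.1 rad/s; then ω_n = ω_d/√(1−ζ²) = 10.3 rad/s.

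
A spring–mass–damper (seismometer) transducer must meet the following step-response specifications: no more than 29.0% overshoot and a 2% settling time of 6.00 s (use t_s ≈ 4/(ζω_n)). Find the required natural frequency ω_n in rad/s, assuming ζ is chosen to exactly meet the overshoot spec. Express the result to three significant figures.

Inverting the overshoot relation: ζ = |ln 0.290|/√(π² + ln²0.290) = 0.367.
Then ω_n = 4/(ζ t_s) = 4/(0.367 × 6.00) = 1.82 rad/s.

ω_n ≈ 1.82 rad/s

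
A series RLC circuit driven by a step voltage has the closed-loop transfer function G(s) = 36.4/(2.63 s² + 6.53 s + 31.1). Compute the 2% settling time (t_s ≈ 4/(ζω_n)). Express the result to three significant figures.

Dividing through by 2.63: denominator becomes s² + 2.483 s + 11.83.
So ω_n = √11.83 = 3.44 rad/s and ζ = 2.483/(2·3.44) = 0.361.
t_s ≈ 4/(ζω_n) = 3.22 s.

t_s ≈ 3.22 s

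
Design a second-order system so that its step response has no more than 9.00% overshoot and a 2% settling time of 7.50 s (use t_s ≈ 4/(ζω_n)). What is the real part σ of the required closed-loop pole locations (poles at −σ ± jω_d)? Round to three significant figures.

The settling-time spec alone fixes σ = ζω_n = 4/t_s = 4/7.50 = 0.533.
(Overshoot then fixes ζ = 0.608 and hence ω_d = σ·√(1−ζ²)/ζ = 0.696 rad/s.)

σ ≈ 0.533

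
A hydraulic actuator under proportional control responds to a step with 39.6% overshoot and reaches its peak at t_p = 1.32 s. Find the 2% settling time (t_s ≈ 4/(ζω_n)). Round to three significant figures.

t_s ≈ 5.70 s

ζ from %OS: ζ = |ln 0.396|/√(π²+ln²0.396) = 0.283.
From t_p = π/ω_d, ω_d = π/1.32 = 2.38 rad/s, so ω_n = ω_d/√(1−ζ²) = 2.48 rad/s.
t_s ≈ 4/(ζω_n) = 4/(0.283·2.48) = 5.70 s.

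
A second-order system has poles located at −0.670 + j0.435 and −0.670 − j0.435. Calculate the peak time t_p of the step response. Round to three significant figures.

t_p = π/ω_d with ω_d = 0.435 (the imaginary part), so t_p = 7.22 s.

t_p ≈ 7.22 s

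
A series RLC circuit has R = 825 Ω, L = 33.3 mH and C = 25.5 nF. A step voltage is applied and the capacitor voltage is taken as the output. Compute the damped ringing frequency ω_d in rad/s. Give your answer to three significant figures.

ω_d ≈ 32000 rad/s

For a series RLC circuit (capacitor voltage as output), ω_n = 1/√(LC) = 1/√(33.3 mH · 25.5 nF) = 34300 rad/s.
ζ = (R/2)·√(C/L) = (825/2)·√(25.5 nF/33.3 mH) = 0.361.
ω_d = 34300·√(1 − 0.361²) = 32000 rad/s.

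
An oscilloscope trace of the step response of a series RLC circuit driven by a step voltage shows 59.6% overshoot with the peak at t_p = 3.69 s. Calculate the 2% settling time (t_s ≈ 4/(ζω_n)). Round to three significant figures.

The overshoot fixes ζ = −ln(OS)/√(π²+ln²(OS)) = 0.163.
From t_p = π/ω_d, ω_d = π/3.69 = 0.851 rad/s, so ω_n = ω_d/√(1−ζ²) = 0.863 rad/s.
t_s ≈ 4/(ζω_n) = 4/(0.163·0.863) = 28.5 s.

t_s ≈ 28.5 s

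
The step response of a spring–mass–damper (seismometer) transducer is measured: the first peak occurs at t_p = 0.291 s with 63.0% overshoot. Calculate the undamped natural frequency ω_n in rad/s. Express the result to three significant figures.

ω_n ≈ 10.9 rad/s

ζ from %OS: ζ = |ln 0.630|/√(π²+ln²0.630) = 0.146.
From t_p = π/ω_d, ω_d = π/0.291 = 10.8 rad/s, so ω_n = ω_d/√(1−ζ²) = 10.9 rad/s.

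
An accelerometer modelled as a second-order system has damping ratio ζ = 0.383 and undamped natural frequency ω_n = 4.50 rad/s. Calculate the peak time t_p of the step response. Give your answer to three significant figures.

t_p ≈ 0.756 s

The damped frequency is ω_d = ω_n√(1−ζ²) = 4.50·√(1−0.147) = 4.16 rad/s.
Peak time t_p = π/ω_d = π/4.16 = 0.756 s.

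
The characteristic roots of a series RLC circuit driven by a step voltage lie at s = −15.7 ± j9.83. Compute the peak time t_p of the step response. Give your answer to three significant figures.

t_p = π/ω_d with ω_d = 9.83 (the imaginary part), so t_p = 0.320 s.

t_p ≈ 0.320 s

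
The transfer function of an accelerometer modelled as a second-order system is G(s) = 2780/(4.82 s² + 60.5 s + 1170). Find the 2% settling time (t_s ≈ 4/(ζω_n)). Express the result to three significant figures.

t_s ≈ 0.637 s

Dividing through by 4.82: denominator becomes s² + 12.55 s + 242.7.
So ω_n = √242.7 = 15.6 rad/s and ζ = 12.55/(2·15.6) = 0.403.
t_s ≈ 4/(ζω_n) = 0.637 s.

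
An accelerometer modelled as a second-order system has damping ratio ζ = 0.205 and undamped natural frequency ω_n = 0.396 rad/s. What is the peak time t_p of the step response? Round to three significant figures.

t_p ≈ 8.11 s

The damped frequency is ω_d = ω_n√(1−ζ²) = 0.396·√(1−0.0420) = 0.388 rad/s.
Peak time t_p = π/ω_d = π/0.388 = 8.11 s.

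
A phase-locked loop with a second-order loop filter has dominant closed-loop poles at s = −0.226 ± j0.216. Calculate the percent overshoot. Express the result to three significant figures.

%OS ≈ 3.74%

|pole| = ω_n = √(0.226² + 0.216²) = 0.313 rad/s; ζ = cos θ = σ/ω_n = 0.723.
Overshoot: exp(−π·0.723/√(1−0.723²)) = 0.0374, i.e. 3.74%.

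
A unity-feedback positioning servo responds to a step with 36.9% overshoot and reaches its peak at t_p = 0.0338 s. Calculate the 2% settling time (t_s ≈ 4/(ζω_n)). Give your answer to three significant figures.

From the overshoot, ζ = −ln(OS)/√(π²+ln²(OS)) = 0.302.
t_p = π/ω_d ⇒ ω_d = 92.9 rad/s; then ω_n = ω_d/√(1−ζ²) = 97.5 rad/s.
t_s ≈ 4/(ζω_n) = 4/(0.302·97.5) = 0.136 s.

t_s ≈ 0.136 s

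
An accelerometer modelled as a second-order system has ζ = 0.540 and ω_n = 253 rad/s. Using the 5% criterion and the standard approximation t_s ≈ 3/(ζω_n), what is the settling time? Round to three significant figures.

t_s ≈ 3/(ζω_n) = 3/(0.540 × 253) = 0.0220 s.

t_s ≈ 0.0220 s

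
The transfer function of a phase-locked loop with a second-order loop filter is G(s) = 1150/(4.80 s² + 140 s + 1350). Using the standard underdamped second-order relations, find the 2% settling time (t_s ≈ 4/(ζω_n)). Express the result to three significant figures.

Dividing through by 4.80: denominator becomes s² + 29.17 s + 281.2.
So ω_n = √281.2 = 16.8 rad/s and ζ = 29.17/(2·16.8) = 0.870.
t_s ≈ 4/(ζω_n) = 0.274 s.

t_s ≈ 0.274 s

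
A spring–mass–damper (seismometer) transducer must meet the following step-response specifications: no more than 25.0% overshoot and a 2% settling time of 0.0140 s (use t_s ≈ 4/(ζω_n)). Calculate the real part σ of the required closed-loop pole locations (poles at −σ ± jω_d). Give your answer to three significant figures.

The settling-time spec alone fixes σ = ζω_n = 4/t_s = 4/0.0140 = 286.
(Overshoot then fixes ζ = 0.404 and hence ω_d = σ·√(1−ζ²)/ζ = 647 rad/s.)

σ ≈ 286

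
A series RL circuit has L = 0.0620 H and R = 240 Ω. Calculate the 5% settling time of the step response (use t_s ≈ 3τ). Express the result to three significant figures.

t_s ≈ 0.000775 s

τ = L/R = 0.0620/240 = 0.000258 s.
t_s ≈ 3τ = 0.000775 s.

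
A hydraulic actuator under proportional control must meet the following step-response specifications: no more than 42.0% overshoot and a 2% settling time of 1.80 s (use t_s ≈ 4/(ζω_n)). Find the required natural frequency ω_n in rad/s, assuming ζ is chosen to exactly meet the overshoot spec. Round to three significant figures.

ω_n ≈ 8.35 rad/s

ζ = −ln(OS)/√(π² + (ln OS)²). With OS = 0.420, ln OS = −0.8675 and ζ = 0.8675/3.259 = 0.266.
Then ω_n = 4/(ζ t_s) = 4/(0.266 × 1.80) = 8.35 rad/s.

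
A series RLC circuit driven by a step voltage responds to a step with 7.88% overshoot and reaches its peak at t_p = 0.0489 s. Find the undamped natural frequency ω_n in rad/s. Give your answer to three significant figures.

ω_n ≈ 82.6 rad/s

ζ from %OS: ζ = |ln 0.0788|/√(π²+ln²0.0788) = 0.629.
t_p = π/ω_d ⇒ ω_d = 64.2 rad/s; then ω_n = ω_d/√(1−ζ²) = 82.6 rad/s.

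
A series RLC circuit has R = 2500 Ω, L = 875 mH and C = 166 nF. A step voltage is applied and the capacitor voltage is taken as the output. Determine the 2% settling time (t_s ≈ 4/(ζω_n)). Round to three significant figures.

t_s ≈ 0.00280 s

For a series RLC circuit (capacitor voltage as output), ω_n = 1/√(LC) = 1/√(875 mH · 166 nF) = 2620 rad/s.
ζ = (R/2)·√(C/L) = (2500/2)·√(166 nF/875 mH) = 0.544.
t_s ≈ 4/(ζω_n) = 0.00280 s.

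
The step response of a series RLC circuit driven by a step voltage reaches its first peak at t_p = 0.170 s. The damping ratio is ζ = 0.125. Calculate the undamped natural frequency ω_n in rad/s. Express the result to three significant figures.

ω_n ≈ 18.6 rad/s

Peak time t_p = π/ω_d, so ω_d = π/t_p = π/0.170 = 18.5 rad/s.
ω_n = ω_d/√(1−ζ²) = 18.5/√0.984 = 18.6 rad/s.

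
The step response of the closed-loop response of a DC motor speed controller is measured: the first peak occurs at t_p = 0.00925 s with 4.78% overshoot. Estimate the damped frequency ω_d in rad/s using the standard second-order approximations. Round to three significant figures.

ω_d ≈ 340 rad/s

t_p = π/ω_d, so ω_d = π/0.00925 = 340 rad/s.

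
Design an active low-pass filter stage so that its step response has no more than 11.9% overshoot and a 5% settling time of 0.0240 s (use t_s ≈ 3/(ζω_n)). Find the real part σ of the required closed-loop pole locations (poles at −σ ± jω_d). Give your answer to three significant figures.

The settling-time spec alone fixes σ = ζω_n = 3/t_s = 3/0.0240 = 125.
(Overshoot then fixes ζ = 0.561 and hence ω_d = σ·√(1−ζ²)/ζ = 184 rad/s.)

σ ≈ 125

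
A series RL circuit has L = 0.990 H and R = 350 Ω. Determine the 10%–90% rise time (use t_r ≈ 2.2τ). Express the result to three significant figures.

τ = L/R = 0.990/350 = 0.00283 s.
t_r ≈ 2.2τ = 0.00622 s.

t_r ≈ 0.00622 s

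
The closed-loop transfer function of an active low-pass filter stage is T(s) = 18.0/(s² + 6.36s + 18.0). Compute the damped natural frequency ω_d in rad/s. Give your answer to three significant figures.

ω_n = √18.0 = 4.24 rad/s; ζ = 6.36/(2·4.24) = 0.750.
The damped frequency ω_d = ω_n√(1−ζ²) = 2.81 rad/s.

ω_d ≈ 2.81 rad/s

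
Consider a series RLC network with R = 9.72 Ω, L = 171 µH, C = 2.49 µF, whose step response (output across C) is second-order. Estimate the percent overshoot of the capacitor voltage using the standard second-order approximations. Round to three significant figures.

For a series RLC circuit (capacitor voltage as output), ω_n = 1/√(LC) = 1/√(171 µH · 2.49 µF) = 48500 rad/s.
ζ = (R/2)·√(C/L) = (9.72/2)·√(2.49 µF/171 µH) = 0.586.
%OS = 100 e^{−πζ/√(1−ζ²)} with ζ = 0.586 gives 10.3%.

%OS ≈ 10.3%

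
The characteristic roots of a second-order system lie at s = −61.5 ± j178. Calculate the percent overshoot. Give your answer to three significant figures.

%OS ≈ 33.8%

|pole| = ω_n = √(61.5² + 178²) = 188 rad/s; ζ = cos θ = σ/ω_n = 0.327.
Overshoot: exp(−π·0.327/√(1−0.327²)) = 0.338, i.e. 33.8%.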